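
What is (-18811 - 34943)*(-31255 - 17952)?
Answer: 2645073078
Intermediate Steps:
(-18811 - 34943)*(-31255 - 17952) = -53754*(-49207) = 2645073078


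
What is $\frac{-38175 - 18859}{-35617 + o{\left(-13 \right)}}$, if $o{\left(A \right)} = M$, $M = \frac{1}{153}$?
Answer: $\frac{4363101}{2724700} \approx 1.6013$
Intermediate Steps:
$M = \frac{1}{153} \approx 0.0065359$
$o{\left(A \right)} = \frac{1}{153}$
$\frac{-38175 - 18859}{-35617 + o{\left(-13 \right)}} = \frac{-38175 - 18859}{-35617 + \frac{1}{153}} = - \frac{57034}{- \frac{5449400}{153}} = \left(-57034\right) \left(- \frac{153}{5449400}\right) = \frac{4363101}{2724700}$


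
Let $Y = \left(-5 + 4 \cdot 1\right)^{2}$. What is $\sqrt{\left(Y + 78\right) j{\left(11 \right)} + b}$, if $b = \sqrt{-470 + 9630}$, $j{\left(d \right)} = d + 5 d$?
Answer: $\sqrt{5214 + 2 \sqrt{2290}} \approx 72.868$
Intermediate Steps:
$j{\left(d \right)} = 6 d$
$Y = 1$ ($Y = \left(-5 + 4\right)^{2} = \left(-1\right)^{2} = 1$)
$b = 2 \sqrt{2290}$ ($b = \sqrt{9160} = 2 \sqrt{2290} \approx 95.708$)
$\sqrt{\left(Y + 78\right) j{\left(11 \right)} + b} = \sqrt{\left(1 + 78\right) 6 \cdot 11 + 2 \sqrt{2290}} = \sqrt{79 \cdot 66 + 2 \sqrt{2290}} = \sqrt{5214 + 2 \sqrt{2290}}$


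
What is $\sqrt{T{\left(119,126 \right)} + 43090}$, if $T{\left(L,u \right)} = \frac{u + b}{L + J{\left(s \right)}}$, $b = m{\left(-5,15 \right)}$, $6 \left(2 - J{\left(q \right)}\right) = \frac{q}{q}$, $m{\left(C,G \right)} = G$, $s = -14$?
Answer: $\frac{2 \sqrt{226497946}}{145} \approx 207.58$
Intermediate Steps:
$J{\left(q \right)} = \frac{11}{6}$ ($J{\left(q \right)} = 2 - \frac{q \frac{1}{q}}{6} = 2 - \frac{1}{6} = \frac{11}{6}$)
$b = 15$
$T{\left(L,u \right)} = \frac{15 + u}{\frac{11}{6} + L}$ ($T{\left(L,u \right)} = \frac{u + 15}{L + \frac{11}{6}} = \frac{15 + u}{\frac{11}{6} + L}$)
$\sqrt{T{\left(119,126 \right)} + 43090} = \sqrt{\frac{6 \left(15 + 126\right)}{11 + 6 \cdot 119} + 43090} = \sqrt{6 \frac{1}{11 + 714} \cdot 141 + 43090} = \sqrt{6 \cdot \frac{1}{725} \cdot 141 + 43090} = \sqrt{\frac{846}{725} + 43090} = \sqrt{\frac{31241096}{725}} = \frac{2 \sqrt{226497946}}{145}$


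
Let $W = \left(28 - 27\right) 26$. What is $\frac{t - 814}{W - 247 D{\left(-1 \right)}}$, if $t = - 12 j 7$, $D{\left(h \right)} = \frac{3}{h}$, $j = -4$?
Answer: $- \frac{478}{767} \approx -0.62321$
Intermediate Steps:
$W = 26$ ($W = 1 \cdot 26 = 26$)
$t = 336$ ($t = \left(-12\right) \left(-4\right) 7 = 48 \cdot 7 = 336$)
$\frac{t - 814}{W - 247 D{\left(-1 \right)}} = \frac{336 - 814}{26 - 247 \frac{3}{-1}} = - \frac{478}{26 - 247 \cdot 3 \left(-1\right)} = - \frac{478}{26 - -741} = - \frac{478}{26 + 741} = - \frac{478}{767}$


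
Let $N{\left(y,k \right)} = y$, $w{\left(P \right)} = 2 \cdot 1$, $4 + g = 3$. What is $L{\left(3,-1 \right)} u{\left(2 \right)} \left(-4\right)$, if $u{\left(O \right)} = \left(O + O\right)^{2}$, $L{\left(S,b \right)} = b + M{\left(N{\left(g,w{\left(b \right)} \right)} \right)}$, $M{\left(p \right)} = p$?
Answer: $128$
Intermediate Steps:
$g = -1$ ($g = -4 + 3 = -1$)
$w{\left(P \right)} = 2$
$L{\left(S,b \right)} = -1 + b$ ($L{\left(S,b \right)} = b - 1 = -1 + b$)
$u{\left(O \right)} = 4 O^{2}$ ($u{\left(O \right)} = \left(2 O\right)^{2} = 4 O^{2}$)
$L{\left(3,-1 \right)} u{\left(2 \right)} \left(-4\right) = \left(-1 - 1\right) 4 \cdot 2^{2} \left(-4\right) = - 2 \cdot 4 \cdot 4 \left(-4\right) = \left(-2\right) 16 \left(-4\right) = \left(-32\right) \left(-4\right) = 128$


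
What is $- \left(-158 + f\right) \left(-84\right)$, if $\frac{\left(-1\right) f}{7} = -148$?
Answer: $73752$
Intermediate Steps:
$f = 1036$ ($f = \left(-7\right) \left(-148\right) = 1036$)
$- \left(-158 + f\right) \left(-84\right) = - \left(-158 + 1036\right) \left(-84\right) = - 878 \left(-84\right) = \left(-1\right) \left(-73752\right) = 73752$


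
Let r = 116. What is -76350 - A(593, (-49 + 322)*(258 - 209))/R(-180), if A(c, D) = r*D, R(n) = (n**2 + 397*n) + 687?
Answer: -976075606/12791 ≈ -76310.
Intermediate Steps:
R(n) = 687 + n**2 + 397*n
A(c, D) = 116*D
-76350 - A(593, (-49 + 322)*(258 - 209))/R(-180) = -76350 - 116*((-49 + 322)*(258 - 209))/(687 + (-180)**2 + 397*(-180)) = -76350 - 116*(273*49)/(687 + 32400 - 71460) = -76350 - 116*13377/(-38373) = -76350 - 1551732*(-1)/38373 = -76350 - 1*(-517244/12791) = -76350 + 517244/12791 = -976075606/12791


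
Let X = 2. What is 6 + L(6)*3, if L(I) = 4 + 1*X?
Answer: 24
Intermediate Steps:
L(I) = 6 (L(I) = 4 + 1*2 = 4 + 2 = 6)
6 + L(6)*3 = 6 + 6*3 = 6 + 18 = 24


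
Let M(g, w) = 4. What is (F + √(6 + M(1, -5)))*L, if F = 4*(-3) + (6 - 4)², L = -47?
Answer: 376 - 47*√10 ≈ 227.37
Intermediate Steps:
F = -8 (F = -12 + 2² = -12 + 4 = -8)
(F + √(6 + M(1, -5)))*L = (-8 + √(6 + 4))*(-47) = (-8 + √10)*(-47) = 376 - 47*√10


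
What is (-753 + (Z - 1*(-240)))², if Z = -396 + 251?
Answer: 432964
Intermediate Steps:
Z = -145
(-753 + (Z - 1*(-240)))² = (-753 + (-145 - 1*(-240)))² = (-753 + (-145 + 240))² = (-753 + 95)² = (-658)² = 432964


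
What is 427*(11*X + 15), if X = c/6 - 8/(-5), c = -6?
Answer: 46116/5 ≈ 9223.2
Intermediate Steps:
X = ⅗ (X = -6/6 - 8/(-5) = -6*⅙ - 8*(-⅕) = -1 + 8/5 = ⅗ ≈ 0.60000)
427*(11*X + 15) = 427*(11*(⅗) + 15) = 427*(33/5 + 15) = 427*(108/5) = 46116/5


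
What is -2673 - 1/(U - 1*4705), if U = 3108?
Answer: -4268780/1597 ≈ -2673.0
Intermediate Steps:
-2673 - 1/(U - 1*4705) = -2673 - 1/(3108 - 1*4705) = -2673 - 1/(3108 - 4705) = -2673 - 1/(-1597) = -2673 - 1*(-1/1597) = -2673 + 1/1597 = -4268780/1597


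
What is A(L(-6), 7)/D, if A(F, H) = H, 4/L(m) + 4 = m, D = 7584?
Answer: 7/7584 ≈ 0.00092300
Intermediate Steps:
L(m) = 4/(-4 + m)
A(L(-6), 7)/D = 7/7584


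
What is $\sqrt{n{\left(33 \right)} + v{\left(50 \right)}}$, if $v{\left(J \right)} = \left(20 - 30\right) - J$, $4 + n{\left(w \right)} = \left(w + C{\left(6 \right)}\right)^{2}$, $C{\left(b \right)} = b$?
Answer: $\sqrt{1457} \approx 38.171$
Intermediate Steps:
$n{\left(w \right)} = -4 + \left(6 + w\right)^{2}$ ($n{\left(w \right)} = -4 + \left(w + 6\right)^{2} = -4 + \left(6 + w\right)^{2}$)
$v{\left(J \right)} = -10 - J$ ($v{\left(J \right)} = \left(20 - 30\right) - J = -10 - J$)
$\sqrt{n{\left(33 \right)} + v{\left(50 \right)}} = \sqrt{\left(-4 + \left(6 + 33\right)^{2}\right) - 60} = \sqrt{\left(-4 + 39^{2}\right) - 60} = \sqrt{\left(-4 + 1521\right) - 60} = \sqrt{1517 - 60} = \sqrt{1457}$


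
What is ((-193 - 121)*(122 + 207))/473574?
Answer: -51653/236787 ≈ -0.21814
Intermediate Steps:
((-193 - 121)*(122 + 207))/473574 = -314*329*(1/473574) = -103306*1/473574 = -51653/236787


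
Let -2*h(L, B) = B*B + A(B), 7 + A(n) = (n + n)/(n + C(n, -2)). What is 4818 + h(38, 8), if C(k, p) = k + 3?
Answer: 181985/38 ≈ 4789.1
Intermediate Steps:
C(k, p) = 3 + k
A(n) = -7 + 2*n/(3 + 2*n) (A(n) = -7 + (n + n)/(n + (3 + n)) = -7 + (2*n)/(3 + 2*n) = -7 + 2*n/(3 + 2*n))
h(L, B) = -B²/2 - 3*(-7 - 4*B)/(2*(3 + 2*B)) (h(L, B) = -(B*B + 3*(-7 - 4*B)/(3 + 2*B))/2 = -(B² + 3*(-7 - 4*B)/(3 + 2*B))/2 = -B²/2 - 3*(-7 - 4*B)/(2*(3 + 2*B)))
4818 + h(38, 8) = 4818 + (21 + 12*8 - 1*8²*(3 + 2*8))/(2*(3 + 2*8)) = 4818 + (21 + 96 - 1*64*(3 + 16))/(2*(3 + 16)) = 4818 + (½)*(21 + 96 - 1*64*19)/19 = 4818 + (½)*(1/19)*(21 + 96 - 1216) = 4818 + (½)*(1/19)*(-1099) = 4818 - 1099/38 = 181985/38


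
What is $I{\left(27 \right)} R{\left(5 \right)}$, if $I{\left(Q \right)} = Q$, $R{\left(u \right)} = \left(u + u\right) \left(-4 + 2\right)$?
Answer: $-540$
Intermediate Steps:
$R{\left(u \right)} = - 4 u$ ($R{\left(u \right)} = 2 u \left(-2\right) = - 4 u$)
$I{\left(27 \right)} R{\left(5 \right)} = 27 \left(\left(-4\right) 5\right) = 27 \left(-20\right) = -540$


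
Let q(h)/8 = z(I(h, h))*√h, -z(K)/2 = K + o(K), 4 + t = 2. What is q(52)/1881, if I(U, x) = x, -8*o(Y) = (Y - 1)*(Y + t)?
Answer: 776*√13/171 ≈ 16.362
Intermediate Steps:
t = -2 (t = -4 + 2 = -2)
o(Y) = -(-1 + Y)*(-2 + Y)/8 (o(Y) = -(Y - 1)*(Y - 2)/8 = -(-1 + Y)*(-2 + Y)/8)
z(K) = ½ - 11*K/4 + K²/4 (z(K) = -2*(K + (-¼ - K²/8 + 3*K/8)) = -2*(-¼ - K²/8 + 11*K/8) = ½ - 11*K/4 + K²/4)
q(h) = 8*√h*(½ - 11*h/4 + h²/4) (q(h) = 8*((½ - 11*h/4 + h²/4)*√h) = 8*(√h*(½ - 11*h/4 + h²/4)) = 8*√h*(½ - 11*h/4 + h²/4))
q(52)/1881 = (2*√52*(2 + 52² - 11*52))/1881 = (2*(2*√13)*(2 + 2704 - 572))*(1/1881) = (2*(2*√13)*2134)*(1/1881) = (8536*√13)*(1/1881) = 776*√13/171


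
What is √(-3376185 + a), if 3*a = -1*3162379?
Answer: I*√39872802/3 ≈ 2104.8*I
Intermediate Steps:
a = -3162379/3 (a = (-1*3162379)/3 = (⅓)*(-3162379) = -3162379/3 ≈ -1.0541e+6)
√(-3376185 + a) = √(-3376185 - 3162379/3) = √(-13290934/3) = I*√39872802/3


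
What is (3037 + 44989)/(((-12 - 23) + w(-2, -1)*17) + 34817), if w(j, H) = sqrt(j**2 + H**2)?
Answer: 98261196/71163887 - 48026*sqrt(5)/71163887 ≈ 1.3793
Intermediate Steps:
w(j, H) = sqrt(H**2 + j**2)
(3037 + 44989)/(((-12 - 23) + w(-2, -1)*17) + 34817) = (3037 + 44989)/(((-12 - 23) + sqrt((-1)**2 + (-2)**2)*17) + 34817) = 48026/((-35 + sqrt(1 + 4)*17) + 34817) = 48026/((-35 + sqrt(5)*17) + 34817) = 48026/((-35 + 17*sqrt(5)) + 34817) = 48026/(34782 + 17*sqrt(5))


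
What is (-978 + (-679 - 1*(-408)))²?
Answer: 1560001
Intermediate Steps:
(-978 + (-679 - 1*(-408)))² = (-978 + (-679 + 408))² = (-978 - 271)² = (-1249)² = 1560001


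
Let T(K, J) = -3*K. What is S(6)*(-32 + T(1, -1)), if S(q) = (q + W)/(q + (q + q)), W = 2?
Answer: -140/9 ≈ -15.556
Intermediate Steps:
S(q) = (2 + q)/(3*q) (S(q) = (q + 2)/(q + (q + q)) = (2 + q)/(q + 2*q) = (2 + q)/((3*q)) = (2 + q)*(1/(3*q)) = (2 + q)/(3*q))
S(6)*(-32 + T(1, -1)) = ((⅓)*(2 + 6)/6)*(-32 - 3*1) = ((⅓)*(⅙)*8)*(-32 - 3) = (4/9)*(-35) = -140/9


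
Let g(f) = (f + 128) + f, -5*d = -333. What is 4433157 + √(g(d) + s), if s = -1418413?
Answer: 4433157 + I*√35453795/5 ≈ 4.4332e+6 + 1190.9*I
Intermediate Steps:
d = 333/5 (d = -⅕*(-333) = 333/5 ≈ 66.600)
g(f) = 128 + 2*f (g(f) = (128 + f) + f = 128 + 2*f)
4433157 + √(g(d) + s) = 4433157 + √((128 + 2*(333/5)) - 1418413) = 4433157 + √((128 + 666/5) - 1418413) = 4433157 + √(1306/5 - 1418413) = 4433157 + √(-7090759/5) = 4433157 + I*√35453795/5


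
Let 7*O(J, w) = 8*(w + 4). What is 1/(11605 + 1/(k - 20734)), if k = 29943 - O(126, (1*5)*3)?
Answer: 64311/746329162 ≈ 8.6170e-5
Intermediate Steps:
O(J, w) = 32/7 + 8*w/7 (O(J, w) = (8*(w + 4))/7 = (8*(4 + w))/7 = (32 + 8*w)/7 = 32/7 + 8*w/7)
k = 209449/7 (k = 29943 - (32/7 + 8*((1*5)*3)/7) = 29943 - (32/7 + 8*(5*3)/7) = 29943 - (32/7 + (8/7)*15) = 29943 - (32/7 + 120/7) = 29943 - 1*152/7 = 29943 - 152/7 = 209449/7 ≈ 29921.)
1/(11605 + 1/(k - 20734)) = 1/(11605 + 1/(209449/7 - 20734)) = 1/(11605 + 1/(64311/7)) = 1/(11605 + 7/64311) = 1/(746329162/64311) = 64311/746329162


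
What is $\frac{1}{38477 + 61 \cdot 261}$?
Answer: $\frac{1}{54398} \approx 1.8383 \cdot 10^{-5}$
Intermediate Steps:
$\frac{1}{38477 + 61 \cdot 261} = \frac{1}{38477 + 15921} = \frac{1}{54398}$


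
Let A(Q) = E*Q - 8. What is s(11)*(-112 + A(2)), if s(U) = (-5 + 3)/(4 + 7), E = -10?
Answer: 280/11 ≈ 25.455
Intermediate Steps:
s(U) = -2/11
A(Q) = -8 - 10*Q (A(Q) = -10*Q - 8 = -8 - 10*Q)
s(11)*(-112 + A(2)) = -2*(-112 + (-8 - 10*2))/11 = -2*(-112 + (-8 - 20))/11 = -2*(-112 - 28)/11 = -2/11*(-140) = 280/11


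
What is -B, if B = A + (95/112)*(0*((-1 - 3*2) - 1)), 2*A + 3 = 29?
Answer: -13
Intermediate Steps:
A = 13 (A = -3/2 + (½)*29 = -3/2 + 29/2 = 13)
B = 13 (B = 13 + (95/112)*(0*((-1 - 3*2) - 1)) = 13 + (95*(1/112))*(0*((-1 - 6) - 1)) = 13 + 95*(0*(-7 - 1))/112 = 13 + 95*(0*(-8))/112 = 13 + (95/112)*0 = 13 + 0 = 13)
-B = -1*13 = -13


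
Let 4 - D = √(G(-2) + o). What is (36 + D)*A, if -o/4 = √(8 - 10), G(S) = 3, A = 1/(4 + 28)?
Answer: 5/4 - √(3 - 4*I*√2)/32 ≈ 1.1822 + 0.040764*I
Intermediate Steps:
A = 1/32 ≈ 0.031250
o = -4*I*√2 (o = -4*√(8 - 10) = -4*I*√2 ≈ -5.6569*I)
D = 4 - √(3 - 4*I*√2) ≈ 1.8317 + 1.3044*I
(36 + D)*A = (36 + (4 - √(3 - 4*I*√2)))*(1/32) = (40 - √(3 - 4*I*√2))*(1/32) = 5/4 - √(3 - 4*I*√2)/32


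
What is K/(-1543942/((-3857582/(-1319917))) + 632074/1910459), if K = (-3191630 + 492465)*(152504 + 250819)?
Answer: 1337162106362089973106785/648879125959476093 ≈ 2.0607e+6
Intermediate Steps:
K = -1088635325295 (K = -2699165*403323 = -1088635325295)
K/(-1543942/((-3857582/(-1319917))) + 632074/1910459) = -1088635325295/(-1543942/((-3857582/(-1319917))) + 632074/1910459) = -1088635325295/(-1543942/((-3857582*(-1/1319917))) + 632074*(1/1910459)) = -1088635325295/(-1543942/3857582/1319917 + 632074/1910459) = -1088635325295/(-1543942*1319917/3857582 + 632074/1910459) = -1088635325295/(-1018937646407/1928791 + 632074/1910459) = -1088635325295/(-1946637377878428279/3684876125069) = -1088635325295*(-3684876125069/1946637377878428279) = 1337162106362089973106785/648879125959476093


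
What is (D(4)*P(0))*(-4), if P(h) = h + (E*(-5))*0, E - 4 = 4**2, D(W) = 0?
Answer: 0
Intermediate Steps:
E = 20 (E = 4 + 4**2 = 4 + 16 = 20)
P(h) = h (P(h) = h + (20*(-5))*0 = h - 100*0 = h + 0 = h)
(D(4)*P(0))*(-4) = (0*0)*(-4) = 0*(-4) = 0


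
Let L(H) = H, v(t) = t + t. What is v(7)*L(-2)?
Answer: -28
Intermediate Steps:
v(t) = 2*t
v(7)*L(-2) = (2*7)*(-2) = 14*(-2) = -28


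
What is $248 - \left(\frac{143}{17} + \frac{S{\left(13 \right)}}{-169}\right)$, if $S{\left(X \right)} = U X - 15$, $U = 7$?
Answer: $\frac{689629}{2873} \approx 240.04$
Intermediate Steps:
$S{\left(X \right)} = -15 + 7 X$ ($S{\left(X \right)} = 7 X - 15 = -15 + 7 X$)
$248 - \left(\frac{143}{17} + \frac{S{\left(13 \right)}}{-169}\right) = 248 - \left(\frac{143}{17} + \frac{-15 + 7 \cdot 13}{-169}\right) = 248 - \left(143 \cdot \frac{1}{17} + \left(-15 + 91\right) \left(- \frac{1}{169}\right)\right) = 248 - \left(\frac{143}{17} + 76 \left(- \frac{1}{169}\right)\right) = 248 - \left(\frac{143}{17} - \frac{76}{169}\right) = 248 - \frac{22875}{2873} = \frac{689629}{2873}$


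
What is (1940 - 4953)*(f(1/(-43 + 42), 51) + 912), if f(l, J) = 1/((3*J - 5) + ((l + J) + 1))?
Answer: -546826357/199 ≈ -2.7479e+6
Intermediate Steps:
f(l, J) = 1/(-4 + l + 4*J) (f(l, J) = 1/((-5 + 3*J) + ((J + l) + 1)) = 1/((-5 + 3*J) + (1 + J + l)) = 1/(-4 + l + 4*J))
(1940 - 4953)*(f(1/(-43 + 42), 51) + 912) = (1940 - 4953)*(1/(-4 + 1/(-43 + 42) + 4*51) + 912) = -3013*(1/(-4 + 1/(-1) + 204) + 912) = -3013*(1/(-4 - 1 + 204) + 912) = -3013*(1/199 + 912) = -3013*181489/199 = -546826357/199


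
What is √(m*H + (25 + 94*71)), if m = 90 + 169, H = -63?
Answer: I*√9618 ≈ 98.071*I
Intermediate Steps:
m = 259
√(m*H + (25 + 94*71)) = √(259*(-63) + (25 + 94*71)) = √(-16317 + (25 + 6674)) = √(-16317 + 6699) = √(-9618) = I*√9618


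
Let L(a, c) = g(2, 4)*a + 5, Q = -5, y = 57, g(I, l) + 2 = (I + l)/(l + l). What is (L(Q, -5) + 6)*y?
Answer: 3933/4 ≈ 983.25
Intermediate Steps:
g(I, l) = -2 + (I + l)/(2*l) (g(I, l) = -2 + (I + l)/(l + l) = -2 + (I + l)/((2*l)) = -2 + (I + l)*(1/(2*l)) = -2 + (I + l)/(2*l))
L(a, c) = 5 - 5*a/4 (L(a, c) = ((½)*(2 - 3*4)/4)*a + 5 = ((½)*(¼)*(2 - 12))*a + 5 = ((½)*(¼)*(-10))*a + 5 = -5*a/4 + 5 = 5 - 5*a/4)
(L(Q, -5) + 6)*y = ((5 - 5/4*(-5)) + 6)*57 = ((5 + 25/4) + 6)*57 = (45/4 + 6)*57 = (69/4)*57 = 3933/4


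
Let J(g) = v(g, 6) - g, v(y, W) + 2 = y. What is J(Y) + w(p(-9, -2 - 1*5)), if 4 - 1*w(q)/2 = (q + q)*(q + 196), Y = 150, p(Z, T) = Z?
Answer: 6738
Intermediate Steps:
v(y, W) = -2 + y
J(g) = -2 (J(g) = (-2 + g) - g = -2)
w(q) = 8 - 4*q*(196 + q) (w(q) = 8 - 2*(q + q)*(q + 196) = 8 - 2*2*q*(196 + q) = 8 - 4*q*(196 + q))
J(Y) + w(p(-9, -2 - 1*5)) = -2 + (8 - 784*(-9) - 4*(-9)²) = -2 + (8 + 7056 - 4*81) = -2 + (8 + 7056 - 324) = -2 + 6740 = 6738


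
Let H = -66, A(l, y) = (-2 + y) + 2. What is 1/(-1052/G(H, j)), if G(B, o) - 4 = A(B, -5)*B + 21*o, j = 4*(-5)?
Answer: 43/526 ≈ 0.081749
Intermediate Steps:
A(l, y) = y
j = -20
G(B, o) = 4 - 5*B + 21*o (G(B, o) = 4 + (-5*B + 21*o) = 4 - 5*B + 21*o)
1/(-1052/G(H, j)) = 1/(-1052/(4 - 5*(-66) + 21*(-20))) = 1/(-1052/(4 + 330 - 420)) = 1/(-1052/(-86)) = 1/(-1052*(-1/86)) = 1/(526/43) = 43/526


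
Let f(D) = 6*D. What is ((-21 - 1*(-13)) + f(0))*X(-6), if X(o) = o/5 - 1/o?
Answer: 124/15 ≈ 8.2667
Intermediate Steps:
X(o) = -1/o + o/5 (X(o) = o*(1/5) - 1/o = o/5 - 1/o = -1/o + o/5)
((-21 - 1*(-13)) + f(0))*X(-6) = ((-21 - 1*(-13)) + 6*0)*(-1/(-6) + (1/5)*(-6)) = ((-21 + 13) + 0)*(-1*(-1/6) - 6/5) = (-8 + 0)*(1/6 - 6/5) = -8*(-31/30) = 124/15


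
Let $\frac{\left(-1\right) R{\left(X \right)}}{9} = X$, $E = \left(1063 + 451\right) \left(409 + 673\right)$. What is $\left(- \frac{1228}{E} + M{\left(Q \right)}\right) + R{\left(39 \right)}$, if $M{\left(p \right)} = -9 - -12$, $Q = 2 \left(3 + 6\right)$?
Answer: $- \frac{142519183}{409537} \approx -348.0$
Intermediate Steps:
$E = 1638148$ ($E = 1514 \cdot 1082 = 1638148$)
$Q = 18$ ($Q = 2 \cdot 9 = 18$)
$R{\left(X \right)} = - 9 X$
$M{\left(p \right)} = 3$ ($M{\left(p \right)} = -9 + 12 = 3$)
$\left(- \frac{1228}{E} + M{\left(Q \right)}\right) + R{\left(39 \right)} = \left(- \frac{1228}{1638148} + 3\right) - 351 = \left(\left(-1228\right) \frac{1}{1638148} + 3\right) - 351 = \left(- \frac{307}{409537} + 3\right) - 351 = \frac{1228304}{409537} - 351 = - \frac{142519183}{409537}$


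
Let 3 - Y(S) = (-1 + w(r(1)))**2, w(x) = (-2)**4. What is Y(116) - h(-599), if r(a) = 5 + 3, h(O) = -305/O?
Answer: -133283/599 ≈ -222.51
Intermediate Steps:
r(a) = 8
w(x) = 16
Y(S) = -222 (Y(S) = 3 - (-1 + 16)**2 = 3 - 1*15**2 = 3 - 1*225 = 3 - 225 = -222)
Y(116) - h(-599) = -222 - (-305)/(-599) = -222 - (-305)*(-1)/599 = -222 - 1*305/599 = -222 - 305/599 = -133283/599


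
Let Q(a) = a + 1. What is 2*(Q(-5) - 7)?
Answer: -22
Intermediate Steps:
Q(a) = 1 + a
2*(Q(-5) - 7) = 2*((1 - 5) - 7) = 2*(-4 - 7) = 2*(-11) = -22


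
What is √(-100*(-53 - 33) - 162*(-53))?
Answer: √17186 ≈ 131.10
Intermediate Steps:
√(-100*(-53 - 33) - 162*(-53)) = √(-100*(-86) + 8586) = √(8600 + 8586) = √17186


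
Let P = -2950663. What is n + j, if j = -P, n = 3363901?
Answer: 6314564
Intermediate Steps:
j = 2950663 (j = -1*(-2950663) = 2950663)
n + j = 3363901 + 2950663 = 6314564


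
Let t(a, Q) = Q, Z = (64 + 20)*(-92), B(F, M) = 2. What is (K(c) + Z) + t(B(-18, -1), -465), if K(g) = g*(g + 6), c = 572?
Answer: 322423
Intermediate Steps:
K(g) = g*(6 + g)
Z = -7728 (Z = 84*(-92) = -7728)
(K(c) + Z) + t(B(-18, -1), -465) = (572*(6 + 572) - 7728) - 465 = (572*578 - 7728) - 465 = (330616 - 7728) - 465 = 322888 - 465 = 322423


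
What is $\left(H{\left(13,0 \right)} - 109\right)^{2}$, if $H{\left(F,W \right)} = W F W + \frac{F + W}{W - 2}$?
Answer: $\frac{53361}{4} \approx 13340.0$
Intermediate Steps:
$H{\left(F,W \right)} = F W^{2} + \frac{F + W}{-2 + W}$ ($H{\left(F,W \right)} = F W W + \frac{F + W}{-2 + W} = F W^{2} + \frac{F + W}{-2 + W}$)
$\left(H{\left(13,0 \right)} - 109\right)^{2} = \left(\frac{13 + 0 + 13 \cdot 0^{3} - 26 \cdot 0^{2}}{-2 + 0} - 109\right)^{2} = \left(\frac{13 + 0 + 13 \cdot 0 - 26 \cdot 0}{-2} - 109\right)^{2} = \left(- \frac{13 + 0 + 0 + 0}{2} - 109\right)^{2} = \left(\left(- \frac{1}{2}\right) 13 - 109\right)^{2} = \left(- \frac{13}{2} - 109\right)^{2} = \left(- \frac{231}{2}\right)^{2} = \frac{53361}{4}$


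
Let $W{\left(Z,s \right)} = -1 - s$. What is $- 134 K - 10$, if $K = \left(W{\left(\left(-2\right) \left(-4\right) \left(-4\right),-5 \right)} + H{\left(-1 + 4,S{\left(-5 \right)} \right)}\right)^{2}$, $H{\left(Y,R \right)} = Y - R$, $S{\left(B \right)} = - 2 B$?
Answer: $-1216$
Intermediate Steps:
$K = 9$ ($K = \left(\left(-1 - -5\right) + \left(\left(-1 + 4\right) - \left(-2\right) \left(-5\right)\right)\right)^{2} = \left(\left(-1 + 5\right) + \left(3 - 10\right)\right)^{2} = \left(4 + \left(3 - 10\right)\right)^{2} = \left(4 - 7\right)^{2} = \left(-3\right)^{2} = 9$)
$- 134 K - 10 = \left(-134\right) 9 - 10 = -1206 - 10 = -1216$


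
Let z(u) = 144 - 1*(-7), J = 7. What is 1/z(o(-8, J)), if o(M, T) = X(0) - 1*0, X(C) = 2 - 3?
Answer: 1/151 ≈ 0.0066225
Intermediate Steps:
X(C) = -1
o(M, T) = -1 (o(M, T) = -1 - 1*0 = -1 + 0 = -1)
z(u) = 151 (z(u) = 144 + 7 = 151)
1/z(o(-8, J)) = 1/151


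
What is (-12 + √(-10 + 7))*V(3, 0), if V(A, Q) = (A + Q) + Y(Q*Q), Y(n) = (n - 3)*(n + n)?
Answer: -36 + 3*I*√3 ≈ -36.0 + 5.1962*I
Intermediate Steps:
Y(n) = 2*n*(-3 + n) (Y(n) = (-3 + n)*(2*n) = 2*n*(-3 + n))
V(A, Q) = A + Q + 2*Q²*(-3 + Q²) (V(A, Q) = (A + Q) + 2*(Q*Q)*(-3 + Q*Q) = (A + Q) + 2*Q²*(-3 + Q²) = A + Q + 2*Q²*(-3 + Q²))
(-12 + √(-10 + 7))*V(3, 0) = (-12 + √(-10 + 7))*(3 + 0 + 2*0²*(-3 + 0²)) = (-12 + √(-3))*(3 + 0 + 2*0*(-3 + 0)) = (-12 + I*√3)*(3 + 0 + 2*0*(-3)) = (-12 + I*√3)*(3 + 0 + 0) = (-12 + I*√3)*3 = -36 + 3*I*√3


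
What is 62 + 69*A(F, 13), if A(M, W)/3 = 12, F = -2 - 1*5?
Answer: 2546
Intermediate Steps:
F = -7 (F = -2 - 5 = -7)
A(M, W) = 36 (A(M, W) = 3*12 = 36)
62 + 69*A(F, 13) = 62 + 69*36 = 62 + 2484 = 2546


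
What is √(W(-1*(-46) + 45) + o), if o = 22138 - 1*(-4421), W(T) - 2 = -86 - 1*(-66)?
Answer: 3*√2949 ≈ 162.91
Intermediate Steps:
W(T) = -18 (W(T) = 2 + (-86 - 1*(-66)) = 2 + (-86 + 66) = 2 - 20 = -18)
o = 26559 (o = 22138 + 4421 = 26559)
√(W(-1*(-46) + 45) + o) = √(-18 + 26559) = √26541 = 3*√2949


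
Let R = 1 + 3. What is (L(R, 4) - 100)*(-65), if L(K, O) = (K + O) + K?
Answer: 5720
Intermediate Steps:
R = 4
L(K, O) = O + 2*K
(L(R, 4) - 100)*(-65) = ((4 + 2*4) - 100)*(-65) = ((4 + 8) - 100)*(-65) = (12 - 100)*(-65) = -88*(-65) = 5720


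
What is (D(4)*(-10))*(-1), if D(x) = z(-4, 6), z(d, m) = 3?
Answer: 30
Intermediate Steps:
D(x) = 3
(D(4)*(-10))*(-1) = (3*(-10))*(-1) = -30*(-1) = 30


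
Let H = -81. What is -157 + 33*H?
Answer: -2830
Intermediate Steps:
-157 + 33*H = -157 + 33*(-81) = -157 - 2673 = -2830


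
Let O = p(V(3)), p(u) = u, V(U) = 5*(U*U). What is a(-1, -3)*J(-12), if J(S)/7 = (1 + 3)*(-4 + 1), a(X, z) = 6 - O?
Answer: 3276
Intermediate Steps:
V(U) = 5*U**2
O = 45 (O = 5*3**2 = 5*9 = 45)
a(X, z) = -39 (a(X, z) = 6 - 1*45 = 6 - 45 = -39)
J(S) = -84 (J(S) = 7*((1 + 3)*(-4 + 1)) = 7*(4*(-3)) = 7*(-12) = -84)
a(-1, -3)*J(-12) = -39*(-84) = 3276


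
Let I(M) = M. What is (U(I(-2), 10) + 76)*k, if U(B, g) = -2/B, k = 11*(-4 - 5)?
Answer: -7623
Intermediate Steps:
k = -99 (k = 11*(-9) = -99)
(U(I(-2), 10) + 76)*k = (-2/(-2) + 76)*(-99) = (-2*(-1/2) + 76)*(-99) = (1 + 76)*(-99) = 77*(-99) = -7623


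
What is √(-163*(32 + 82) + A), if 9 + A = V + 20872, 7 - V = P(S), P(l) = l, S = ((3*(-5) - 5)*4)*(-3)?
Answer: 32*√2 ≈ 45.255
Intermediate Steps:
S = 240 (S = ((-15 - 5)*4)*(-3) = -20*4*(-3) = -80*(-3) = 240)
V = -233 (V = 7 - 1*240 = 7 - 240 = -233)
A = 20630 (A = -9 + (-233 + 20872) = -9 + 20639 = 20630)
√(-163*(32 + 82) + A) = √(-163*(32 + 82) + 20630) = √(-163*114 + 20630) = √(-18582 + 20630) = √2048 = 32*√2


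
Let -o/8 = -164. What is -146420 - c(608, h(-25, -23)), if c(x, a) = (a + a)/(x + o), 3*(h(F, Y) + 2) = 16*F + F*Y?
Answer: -421689769/2880 ≈ -1.4642e+5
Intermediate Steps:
o = 1312 (o = -8*(-164) = 1312)
h(F, Y) = -2 + 16*F/3 + F*Y/3 (h(F, Y) = -2 + (16*F + F*Y)/3 = -2 + (16*F/3 + F*Y/3) = -2 + 16*F/3 + F*Y/3)
c(x, a) = 2*a/(1312 + x) (c(x, a) = (a + a)/(x + 1312) = (2*a)/(1312 + x) = 2*a/(1312 + x))
-146420 - c(608, h(-25, -23)) = -146420 - 2*(-2 + (16/3)*(-25) + (⅓)*(-25)*(-23))/(1312 + 608) = -146420 - 2*(-2 - 400/3 + 575/3)/1920 = -146420 - 2*169/(3*1920) = -146420 - 1*169/2880 = -146420 - 169/2880 = -421689769/2880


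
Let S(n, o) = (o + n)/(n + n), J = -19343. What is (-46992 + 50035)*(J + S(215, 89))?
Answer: -12654598499/215 ≈ -5.8859e+7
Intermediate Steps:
S(n, o) = (n + o)/(2*n) (S(n, o) = (n + o)/((2*n)) = (n + o)*(1/(2*n)) = (n + o)/(2*n))
(-46992 + 50035)*(J + S(215, 89)) = (-46992 + 50035)*(-19343 + (1/2)*(215 + 89)/215) = 3043*(-19343 + (1/2)*(1/215)*304) = 3043*(-19343 + 152/215) = 3043*(-4158593/215) = -12654598499/215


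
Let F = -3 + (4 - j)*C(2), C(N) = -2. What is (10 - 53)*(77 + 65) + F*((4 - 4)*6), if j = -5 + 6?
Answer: -6106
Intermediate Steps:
j = 1
F = -9 (F = -3 + (4 - 1*1)*(-2) = -3 + (4 - 1)*(-2) = -3 + 3*(-2) = -3 - 6 = -9)
(10 - 53)*(77 + 65) + F*((4 - 4)*6) = (10 - 53)*(77 + 65) - 9*(4 - 4)*6 = -43*142 - 0*6 = -6106 - 9*0 = -6106 + 0 = -6106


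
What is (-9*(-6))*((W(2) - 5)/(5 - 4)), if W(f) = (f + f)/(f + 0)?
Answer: -162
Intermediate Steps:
W(f) = 2 (W(f) = (2*f)/f = 2)
(-9*(-6))*((W(2) - 5)/(5 - 4)) = (-9*(-6))*((2 - 5)/(5 - 4)) = 54*(-3/1) = 54*(-3*1) = 54*(-3) = -162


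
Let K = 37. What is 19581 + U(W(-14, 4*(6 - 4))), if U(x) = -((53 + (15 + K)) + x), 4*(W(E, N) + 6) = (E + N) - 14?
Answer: 19487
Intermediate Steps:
W(E, N) = -19/2 + E/4 + N/4 (W(E, N) = -6 + ((E + N) - 14)/4 = -6 + (-14 + E + N)/4 = -6 + (-7/2 + E/4 + N/4) = -19/2 + E/4 + N/4)
U(x) = -105 - x (U(x) = -((53 + (15 + 37)) + x) = -((53 + 52) + x) = -(105 + x) = -105 - x)
19581 + U(W(-14, 4*(6 - 4))) = 19581 + (-105 - (-19/2 + (¼)*(-14) + (4*(6 - 4))/4)) = 19581 + (-105 - (-19/2 - 7/2 + (4*2)/4)) = 19581 + (-105 - (-19/2 - 7/2 + (¼)*8)) = 19581 + (-105 - (-19/2 - 7/2 + 2)) = 19581 + (-105 - 1*(-11)) = 19581 + (-105 + 11) = 19581 - 94 = 19487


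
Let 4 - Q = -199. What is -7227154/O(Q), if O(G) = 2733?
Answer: -7227154/2733 ≈ -2644.4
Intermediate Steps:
Q = 203 (Q = 4 - 1*(-199) = 4 + 199 = 203)
-7227154/O(Q) = -7227154/2733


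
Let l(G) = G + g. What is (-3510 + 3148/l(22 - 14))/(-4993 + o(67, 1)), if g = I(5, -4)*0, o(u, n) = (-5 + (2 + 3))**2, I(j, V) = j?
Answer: 6233/9986 ≈ 0.62417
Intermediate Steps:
o(u, n) = 0 (o(u, n) = (-5 + 5)**2 = 0**2 = 0)
g = 0 (g = 5*0 = 0)
l(G) = G (l(G) = G + 0 = G)
(-3510 + 3148/l(22 - 14))/(-4993 + o(67, 1)) = (-3510 + 3148/(22 - 14))/(-4993 + 0) = (-3510 + 3148/8)/(-4993) = (-3510 + 3148*(1/8))*(-1/4993) = (-3510 + 787/2)*(-1/4993) = -6233/2*(-1/4993) = 6233/9986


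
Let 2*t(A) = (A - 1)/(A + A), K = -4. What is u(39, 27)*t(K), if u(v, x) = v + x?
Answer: 165/8 ≈ 20.625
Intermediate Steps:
t(A) = (-1 + A)/(4*A) (t(A) = ((A - 1)/(A + A))/2 = ((-1 + A)/((2*A)))/2 = ((-1 + A)*(1/(2*A)))/2 = ((-1 + A)/(2*A))/2 = (-1 + A)/(4*A))
u(39, 27)*t(K) = (39 + 27)*((¼)*(-1 - 4)/(-4)) = 66*((¼)*(-¼)*(-5)) = 66*(5/16) = 165/8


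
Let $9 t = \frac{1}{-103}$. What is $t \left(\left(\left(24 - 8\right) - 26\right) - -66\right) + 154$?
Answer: $\frac{142702}{927} \approx 153.94$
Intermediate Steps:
$t = - \frac{1}{927}$ ($t = \frac{1}{9 \left(-103\right)} = \frac{1}{9} \left(- \frac{1}{103}\right) = - \frac{1}{927} \approx -0.0010787$)
$t \left(\left(\left(24 - 8\right) - 26\right) - -66\right) + 154 = - \frac{\left(\left(24 - 8\right) - 26\right) - -66}{927} + 154 = - \frac{\left(16 - 26\right) + 66}{927} + 154 = - \frac{-10 + 66}{927} + 154 = \left(- \frac{1}{927}\right) 56 + 154 = - \frac{56}{927} + 154 = \frac{142702}{927}$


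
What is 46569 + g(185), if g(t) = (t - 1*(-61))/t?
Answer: 8615511/185 ≈ 46570.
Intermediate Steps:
g(t) = (61 + t)/t (g(t) = (t + 61)/t = (61 + t)/t)
46569 + g(185) = 46569 + (61 + 185)/185 = 46569 + (1/185)*246 = 46569 + 246/185 = 8615511/185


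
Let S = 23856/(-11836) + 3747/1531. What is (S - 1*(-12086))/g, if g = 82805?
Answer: 54754304183/375125612345 ≈ 0.14596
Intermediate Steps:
S = 1956489/4530229 (S = 23856*(-1/11836) + 3747*(1/1531) = -5964/2959 + 3747/1531 = 1956489/4530229 ≈ 0.43187)
(S - 1*(-12086))/g = (1956489/4530229 - 1*(-12086))/82805 = (1956489/4530229 + 12086)*(1/82805) = (54754304183/4530229)*(1/82805) = 54754304183/375125612345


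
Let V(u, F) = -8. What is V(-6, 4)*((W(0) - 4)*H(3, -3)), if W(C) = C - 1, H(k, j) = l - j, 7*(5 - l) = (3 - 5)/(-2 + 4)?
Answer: 2280/7 ≈ 325.71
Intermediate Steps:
l = 36/7 (l = 5 - (3 - 5)/(7*(-2 + 4)) = 5 - (-2)/(7*2) = 5 - ⅐*(-1) = 5 + ⅐ = 36/7 ≈ 5.1429)
H(k, j) = 36/7 - j
W(C) = -1 + C
V(-6, 4)*((W(0) - 4)*H(3, -3)) = -8*((-1 + 0) - 4)*(36/7 - 1*(-3)) = -8*(-1 - 4)*(36/7 + 3) = -(-40)*57/7 = -8*(-285/7) = 2280/7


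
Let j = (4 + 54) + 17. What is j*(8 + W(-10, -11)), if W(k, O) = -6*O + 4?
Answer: 5850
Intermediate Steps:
W(k, O) = 4 - 6*O
j = 75 (j = 58 + 17 = 75)
j*(8 + W(-10, -11)) = 75*(8 + (4 - 6*(-11))) = 75*(8 + (4 + 66)) = 75*(8 + 70) = 75*78 = 5850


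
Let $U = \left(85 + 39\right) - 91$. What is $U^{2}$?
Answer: $1089$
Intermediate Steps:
$U = 33$ ($U = 124 - 91 = 33$)
$U^{2} = 33^{2} = 1089$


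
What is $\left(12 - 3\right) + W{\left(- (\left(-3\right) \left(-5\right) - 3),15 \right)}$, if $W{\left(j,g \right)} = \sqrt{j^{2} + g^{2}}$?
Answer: $9 + 3 \sqrt{41} \approx 28.209$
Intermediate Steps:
$W{\left(j,g \right)} = \sqrt{g^{2} + j^{2}}$
$\left(12 - 3\right) + W{\left(- (\left(-3\right) \left(-5\right) - 3),15 \right)} = \left(12 - 3\right) + \sqrt{15^{2} + \left(- (\left(-3\right) \left(-5\right) - 3)\right)^{2}} = 9 + \sqrt{225 + \left(- (15 - 3)\right)^{2}} = 9 + \sqrt{225 + \left(\left(-1\right) 12\right)^{2}} = 9 + \sqrt{225 + \left(-12\right)^{2}} = 9 + \sqrt{225 + 144} = 9 + \sqrt{369} = 9 + 3 \sqrt{41}$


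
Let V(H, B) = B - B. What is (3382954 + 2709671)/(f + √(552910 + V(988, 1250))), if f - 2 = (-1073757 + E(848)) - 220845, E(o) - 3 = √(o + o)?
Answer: 6092625/(-1294597 + √552910 + 4*√106) ≈ -4.7090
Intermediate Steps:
V(H, B) = 0
E(o) = 3 + √2*√o (E(o) = 3 + √(o + o) = 3 + √(2*o) = 3 + √2*√o)
f = -1294597 + 4*√106 (f = 2 + ((-1073757 + (3 + √2*√848)) - 220845) = 2 + ((-1073757 + (3 + √2*(4*√53))) - 220845) = 2 + ((-1073757 + (3 + 4*√106)) - 220845) = 2 + ((-1073754 + 4*√106) - 220845) = 2 + (-1294599 + 4*√106) = -1294597 + 4*√106 ≈ -1.2946e+6)
(3382954 + 2709671)/(f + √(552910 + V(988, 1250))) = (3382954 + 2709671)/((-1294597 + 4*√106) + √(552910 + 0)) = 6092625/((-1294597 + 4*√106) + √552910) = 6092625/(-1294597 + √552910 + 4*√106)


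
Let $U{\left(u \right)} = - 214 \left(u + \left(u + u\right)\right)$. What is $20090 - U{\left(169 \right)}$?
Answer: $128588$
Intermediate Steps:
$U{\left(u \right)} = - 642 u$ ($U{\left(u \right)} = - 214 \left(u + 2 u\right) = - 214 \cdot 3 u = - 642 u$)
$20090 - U{\left(169 \right)} = 20090 - \left(-642\right) 169 = 20090 - -108498 = 20090 + 108498 = 128588$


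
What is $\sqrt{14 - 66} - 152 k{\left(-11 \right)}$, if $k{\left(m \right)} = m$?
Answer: $1672 + 2 i \sqrt{13} \approx 1672.0 + 7.2111 i$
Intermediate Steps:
$\sqrt{14 - 66} - 152 k{\left(-11 \right)} = \sqrt{14 - 66} - -1672 = \sqrt{14 - 66} + 1672 = \sqrt{-52} + 1672 = 2 i \sqrt{13} + 1672 = 1672 + 2 i \sqrt{13}$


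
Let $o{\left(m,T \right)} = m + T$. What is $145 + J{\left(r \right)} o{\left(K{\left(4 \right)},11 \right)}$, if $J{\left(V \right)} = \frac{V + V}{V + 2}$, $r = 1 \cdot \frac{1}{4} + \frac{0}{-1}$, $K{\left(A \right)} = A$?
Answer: $\frac{445}{3} \approx 148.33$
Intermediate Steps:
$o{\left(m,T \right)} = T + m$
$r = \frac{1}{4}$ ($r = 1 \cdot \frac{1}{4} + 0 \left(-1\right) = \frac{1}{4} + 0 = \frac{1}{4} \approx 0.25$)
$J{\left(V \right)} = \frac{2 V}{2 + V}$
$145 + J{\left(r \right)} o{\left(K{\left(4 \right)},11 \right)} = 145 + 2 \cdot \frac{1}{4} \frac{1}{2 + \frac{1}{4}} \left(11 + 4\right) = 145 + 2 \cdot \frac{1}{4} \frac{1}{\frac{9}{4}} \cdot 15 = 145 + 2 \cdot \frac{1}{4} \cdot \frac{4}{9} \cdot 15 = 145 + \frac{2}{9} \cdot 15 = 145 + \frac{10}{3} = \frac{445}{3}$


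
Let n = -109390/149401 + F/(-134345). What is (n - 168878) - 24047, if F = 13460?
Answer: -774453577744227/4014255469 ≈ -1.9293e+5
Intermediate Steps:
n = -3341387402/4014255469 (n = -109390/149401 + 13460/(-134345) = -109390*1/149401 + 13460*(-1/134345) = -109390/149401 - 2692/26869 = -3341387402/4014255469 ≈ -0.83238)
(n - 168878) - 24047 = (-3341387402/4014255469 - 168878) - 24047 = -677922776481184/4014255469 - 24047 = -774453577744227/4014255469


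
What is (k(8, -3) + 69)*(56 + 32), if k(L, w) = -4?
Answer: 5720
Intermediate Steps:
(k(8, -3) + 69)*(56 + 32) = (-4 + 69)*(56 + 32) = 65*88 = 5720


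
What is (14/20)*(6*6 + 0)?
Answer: 126/5 ≈ 25.200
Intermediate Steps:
(14/20)*(6*6 + 0) = ((1/20)*14)*(36 + 0) = (7/10)*36 = 126/5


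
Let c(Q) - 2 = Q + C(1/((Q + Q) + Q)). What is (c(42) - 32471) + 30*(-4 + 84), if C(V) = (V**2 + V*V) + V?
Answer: -119177131/3969 ≈ -30027.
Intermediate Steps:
C(V) = V + 2*V**2 (C(V) = (V**2 + V**2) + V = 2*V**2 + V = V + 2*V**2)
c(Q) = 2 + Q + (1 + 2/(3*Q))/(3*Q) (c(Q) = 2 + (Q + (1 + 2/((Q + Q) + Q))/((Q + Q) + Q)) = 2 + (Q + (1 + 2/(2*Q + Q))/(2*Q + Q)) = 2 + (Q + (1 + 2/((3*Q)))/((3*Q))) = 2 + (Q + (1/(3*Q))*(1 + 2*(1/(3*Q)))) = 2 + (Q + (1/(3*Q))*(1 + 2/(3*Q))) = 2 + (Q + (1 + 2/(3*Q))/(3*Q)) = 2 + Q + (1 + 2/(3*Q))/(3*Q))
(c(42) - 32471) + 30*(-4 + 84) = ((2 + 42 + (1/3)/42 + (2/9)/42**2) - 32471) + 30*(-4 + 84) = ((2 + 42 + (1/3)*(1/42) + (2/9)*(1/1764)) - 32471) + 30*80 = ((2 + 42 + 1/126 + 1/7938) - 32471) + 2400 = (174668/3969 - 32471) + 2400 = -128702731/3969 + 2400 = -119177131/3969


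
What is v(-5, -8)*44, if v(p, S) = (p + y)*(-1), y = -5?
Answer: 440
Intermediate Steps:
v(p, S) = 5 - p (v(p, S) = (p - 5)*(-1) = (-5 + p)*(-1) = 5 - p)
v(-5, -8)*44 = (5 - 1*(-5))*44 = (5 + 5)*44 = 10*44 = 440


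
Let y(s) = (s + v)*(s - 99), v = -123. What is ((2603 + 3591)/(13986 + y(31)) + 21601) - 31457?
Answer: -99749479/10121 ≈ -9855.7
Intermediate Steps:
y(s) = (-123 + s)*(-99 + s) (y(s) = (s - 123)*(s - 99) = (-123 + s)*(-99 + s))
((2603 + 3591)/(13986 + y(31)) + 21601) - 31457 = ((2603 + 3591)/(13986 + (12177 + 31**2 - 222*31)) + 21601) - 31457 = (6194/(13986 + (12177 + 961 - 6882)) + 21601) - 31457 = (6194/(13986 + 6256) + 21601) - 31457 = (6194/20242 + 21601) - 31457 = (6194*(1/20242) + 21601) - 31457 = (3097/10121 + 21601) - 31457 = 218626818/10121 - 31457 = -99749479/10121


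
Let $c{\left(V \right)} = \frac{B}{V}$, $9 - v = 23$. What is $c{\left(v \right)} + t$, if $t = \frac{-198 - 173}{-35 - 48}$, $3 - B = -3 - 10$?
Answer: $\frac{1933}{581} \approx 3.327$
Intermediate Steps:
$v = -14$ ($v = 9 - 23 = -14$)
$B = 16$ ($B = 3 - \left(-3 - 10\right) = 3 - -13 = 3 + 13 = 16$)
$c{\left(V \right)} = \frac{16}{V}$
$t = \frac{371}{83}$ ($t = - \frac{371}{-83} = \left(-371\right) \left(- \frac{1}{83}\right) = \frac{371}{83} \approx 4.4699$)
$c{\left(v \right)} + t = \frac{16}{-14} + \frac{371}{83} = 16 \left(- \frac{1}{14}\right) + \frac{371}{83} = - \frac{8}{7} + \frac{371}{83} = \frac{1933}{581}$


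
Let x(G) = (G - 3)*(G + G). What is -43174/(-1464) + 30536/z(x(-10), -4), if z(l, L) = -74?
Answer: -10377457/27084 ≈ -383.16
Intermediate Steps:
x(G) = 2*G*(-3 + G) (x(G) = (-3 + G)*(2*G) = 2*G*(-3 + G))
-43174/(-1464) + 30536/z(x(-10), -4) = -43174/(-1464) + 30536/(-74) = -43174*(-1/1464) + 30536*(-1/74) = 21587/732 - 15268/37 = -10377457/27084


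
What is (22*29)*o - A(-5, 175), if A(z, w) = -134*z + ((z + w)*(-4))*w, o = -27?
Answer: 101104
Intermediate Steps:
A(z, w) = -134*z + w*(-4*w - 4*z) (A(z, w) = -134*z + ((w + z)*(-4))*w = -134*z + (-4*w - 4*z)*w = -134*z + w*(-4*w - 4*z))
(22*29)*o - A(-5, 175) = (22*29)*(-27) - (-134*(-5) - 4*175² - 4*175*(-5)) = 638*(-27) - (670 - 4*30625 + 3500) = -17226 - (670 - 122500 + 3500) = -17226 - 1*(-118330) = -17226 + 118330 = 101104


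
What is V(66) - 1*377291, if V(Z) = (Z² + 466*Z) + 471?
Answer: -341708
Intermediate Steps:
V(Z) = 471 + Z² + 466*Z
V(66) - 1*377291 = (471 + 66² + 466*66) - 1*377291 = (471 + 4356 + 30756) - 377291 = 35583 - 377291 = -341708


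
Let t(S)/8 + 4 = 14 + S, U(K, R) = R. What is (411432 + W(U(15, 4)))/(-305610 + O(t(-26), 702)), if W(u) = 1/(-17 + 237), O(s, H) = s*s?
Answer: -90515041/63629720 ≈ -1.4225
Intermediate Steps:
t(S) = 80 + 8*S (t(S) = -32 + 8*(14 + S) = -32 + (112 + 8*S) = 80 + 8*S)
O(s, H) = s²
W(u) = 1/220
(411432 + W(U(15, 4)))/(-305610 + O(t(-26), 702)) = (411432 + 1/220)/(-305610 + (80 + 8*(-26))²) = 90515041/(220*(-305610 + (80 - 208)²)) = 90515041/(220*(-305610 + (-128)²)) = 90515041/(220*(-305610 + 16384)) = (90515041/220)/(-289226) = (90515041/220)*(-1/289226) = -90515041/63629720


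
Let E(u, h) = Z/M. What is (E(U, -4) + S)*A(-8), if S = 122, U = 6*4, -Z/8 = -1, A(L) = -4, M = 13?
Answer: -6376/13 ≈ -490.46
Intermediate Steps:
Z = 8 (Z = -8*(-1) = 8)
U = 24
E(u, h) = 8/13
(E(U, -4) + S)*A(-8) = (8/13 + 122)*(-4) = (1594/13)*(-4) = -6376/13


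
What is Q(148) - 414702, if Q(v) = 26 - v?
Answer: -414824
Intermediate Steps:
Q(148) - 414702 = (26 - 1*148) - 414702 = (26 - 148) - 414702 = -122 - 414702 = -414824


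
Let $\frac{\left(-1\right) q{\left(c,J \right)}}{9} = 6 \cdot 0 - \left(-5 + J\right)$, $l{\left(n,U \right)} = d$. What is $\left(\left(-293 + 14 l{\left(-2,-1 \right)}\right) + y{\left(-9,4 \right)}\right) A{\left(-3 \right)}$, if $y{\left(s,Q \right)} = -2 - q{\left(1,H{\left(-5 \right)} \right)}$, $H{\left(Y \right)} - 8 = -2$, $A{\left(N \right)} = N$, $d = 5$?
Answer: $702$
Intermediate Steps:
$l{\left(n,U \right)} = 5$
$H{\left(Y \right)} = 6$ ($H{\left(Y \right)} = 8 - 2 = 6$)
$q{\left(c,J \right)} = -45 + 9 J$ ($q{\left(c,J \right)} = - 9 \left(6 \cdot 0 - \left(-5 + J\right)\right) = - 9 \left(0 - \left(-5 + J\right)\right) = - 9 \left(5 - J\right) = -45 + 9 J$)
$y{\left(s,Q \right)} = -11$ ($y{\left(s,Q \right)} = -2 - \left(-45 + 9 \cdot 6\right) = -2 - \left(-45 + 54\right) = -2 - 9 = -11$)
$\left(\left(-293 + 14 l{\left(-2,-1 \right)}\right) + y{\left(-9,4 \right)}\right) A{\left(-3 \right)} = \left(\left(-293 + 14 \cdot 5\right) - 11\right) \left(-3\right) = \left(\left(-293 + 70\right) - 11\right) \left(-3\right) = \left(-223 - 11\right) \left(-3\right) = \left(-234\right) \left(-3\right) = 702$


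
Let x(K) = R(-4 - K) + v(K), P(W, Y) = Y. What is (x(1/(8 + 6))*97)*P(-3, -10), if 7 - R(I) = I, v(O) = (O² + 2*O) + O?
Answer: -1073305/98 ≈ -10952.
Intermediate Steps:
v(O) = O² + 3*O
R(I) = 7 - I
x(K) = 11 + K + K*(3 + K) (x(K) = (7 - (-4 - K)) + K*(3 + K) = (7 + (4 + K)) + K*(3 + K) = (11 + K) + K*(3 + K) = 11 + K + K*(3 + K))
(x(1/(8 + 6))*97)*P(-3, -10) = ((11 + 1/(8 + 6) + (3 + 1/(8 + 6))/(8 + 6))*97)*(-10) = ((11 + 1/14 + (3 + 1/14)/14)*97)*(-10) = ((11 + 1/14 + (1/14)*(43/14))*97)*(-10) = ((11 + 1/14 + 43/196)*97)*(-10) = ((2213/196)*97)*(-10) = (214661/196)*(-10) = -1073305/98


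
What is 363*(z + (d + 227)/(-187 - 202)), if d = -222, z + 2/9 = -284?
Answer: -120407947/1167 ≈ -1.0318e+5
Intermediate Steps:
z = -2558/9 (z = -2/9 - 284 = -2558/9 ≈ -284.22)
363*(z + (d + 227)/(-187 - 202)) = 363*(-2558/9 + (-222 + 227)/(-187 - 202)) = 363*(-2558/9 + 5/(-389)) = 363*(-2558/9 + 5*(-1/389)) = 363*(-2558/9 - 5/389) = 363*(-995107/3501) = -120407947/1167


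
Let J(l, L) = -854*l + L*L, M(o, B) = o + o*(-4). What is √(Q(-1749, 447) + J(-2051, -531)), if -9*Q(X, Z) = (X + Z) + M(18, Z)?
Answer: √18302991/3 ≈ 1426.1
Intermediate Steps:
M(o, B) = -3*o (M(o, B) = o - 4*o = -3*o)
J(l, L) = L² - 854*l (J(l, L) = -854*l + L² = L² - 854*l)
Q(X, Z) = 6 - X/9 - Z/9 (Q(X, Z) = -((X + Z) - 3*18)/9 = -((X + Z) - 54)/9 = -(-54 + X + Z)/9 = 6 - X/9 - Z/9)
√(Q(-1749, 447) + J(-2051, -531)) = √((6 - ⅑*(-1749) - ⅑*447) + ((-531)² - 854*(-2051))) = √((6 + 583/3 - 149/3) + (281961 + 1751554)) = √(452/3 + 2033515) = √(6100997/3) = √18302991/3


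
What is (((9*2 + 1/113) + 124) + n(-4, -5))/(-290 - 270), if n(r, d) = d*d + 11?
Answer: -4023/12656 ≈ -0.31787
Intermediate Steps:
n(r, d) = 11 + d² (n(r, d) = d² + 11 = 11 + d²)
(((9*2 + 1/113) + 124) + n(-4, -5))/(-290 - 270) = (((9*2 + 1/113) + 124) + (11 + (-5)²))/(-290 - 270) = (((18 + 1/113) + 124) + (11 + 25))/(-560) = ((2035/113 + 124) + 36)*(-1/560) = (16047/113 + 36)*(-1/560) = (20115/113)*(-1/560) = -4023/12656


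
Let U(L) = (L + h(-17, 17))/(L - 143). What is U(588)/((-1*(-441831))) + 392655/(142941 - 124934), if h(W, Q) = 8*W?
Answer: 77201790469889/3540442613565 ≈ 21.806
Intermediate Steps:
U(L) = (-136 + L)/(-143 + L) (U(L) = (L + 8*(-17))/(L - 143) = (L - 136)/(-143 + L) = (-136 + L)/(-143 + L))
U(588)/((-1*(-441831))) + 392655/(142941 - 124934) = ((-136 + 588)/(-143 + 588))/((-1*(-441831))) + 392655/(142941 - 124934) = (452/445)/441831 + 392655/18007 = ((1/445)*452)*(1/441831) + 392655*(1/18007) = (452/445)*(1/441831) + 392655/18007 = 452/196614795 + 392655/18007 = 77201790469889/3540442613565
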